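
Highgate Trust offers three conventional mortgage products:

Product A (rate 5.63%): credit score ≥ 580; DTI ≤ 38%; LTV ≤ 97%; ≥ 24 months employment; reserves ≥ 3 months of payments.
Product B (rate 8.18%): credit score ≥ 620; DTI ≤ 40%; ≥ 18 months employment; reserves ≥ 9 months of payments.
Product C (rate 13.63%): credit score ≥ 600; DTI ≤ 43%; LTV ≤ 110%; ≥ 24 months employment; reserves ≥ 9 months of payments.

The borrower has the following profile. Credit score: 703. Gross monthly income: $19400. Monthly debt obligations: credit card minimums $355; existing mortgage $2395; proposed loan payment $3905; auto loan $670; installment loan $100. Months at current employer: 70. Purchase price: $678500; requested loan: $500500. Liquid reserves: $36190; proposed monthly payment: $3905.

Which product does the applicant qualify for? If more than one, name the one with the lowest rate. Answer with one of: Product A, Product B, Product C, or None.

Product B

Total debts = (355 + 2,395 + 3,905 + 670 + 100) = 7,425; DTI = 7,425/19,400 = 38.3%.
LTV = 500,500/678,500 = 73.8%.
Reserves = 36,190/3,905 = 9.3 months.
Product A: score 703 ≥ 580; DTI 38.3% > 38%; LTV 73.8% ≤ 97%; employment 70 ≥ 24 mo; reserves 9.3 ≥ 3 mo → does not qualify.
Product B: score 703 ≥ 620; DTI 38.3% ≤ 40%; employment 70 ≥ 18 mo; reserves 9.3 ≥ 9 mo → qualifies.
Product C: score 703 ≥ 600; DTI 38.3% ≤ 43%; LTV 73.8% ≤ 110%; employment 70 ≥ 24 mo; reserves 9.3 ≥ 9 mo → qualifies.
Qualifying: Product B, Product C. Lowest rate is 8.18% → Product B.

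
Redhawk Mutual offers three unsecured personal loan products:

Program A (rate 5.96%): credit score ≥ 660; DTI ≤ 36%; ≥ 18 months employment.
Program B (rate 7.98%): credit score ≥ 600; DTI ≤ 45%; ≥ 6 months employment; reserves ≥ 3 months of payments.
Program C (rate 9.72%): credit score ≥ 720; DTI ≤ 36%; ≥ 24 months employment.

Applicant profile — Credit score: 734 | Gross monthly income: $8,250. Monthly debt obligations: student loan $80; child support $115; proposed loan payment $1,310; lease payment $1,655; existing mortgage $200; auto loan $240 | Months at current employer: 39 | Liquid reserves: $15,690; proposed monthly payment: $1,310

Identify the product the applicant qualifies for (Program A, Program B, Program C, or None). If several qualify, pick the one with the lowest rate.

Total debts = (80 + 115 + 1,310 + 1,655 + 200 + 240) = 3,600; DTI = 3,600/8,250 = 43.6%.
Reserves = 15,690/1,310 = 12.0 months.
Program A: score 734 ≥ 660; DTI 43.6% > 36%; employment 39 ≥ 18 mo → does not qualify.
Program B: score 734 ≥ 600; DTI 43.6% ≤ 45%; employment 39 ≥ 6 mo; reserves 12.0 ≥ 3 mo → qualifies.
Program C: score 734 ≥ 720; DTI 43.6% > 36%; employment 39 ≥ 24 mo → does not qualify.

Program B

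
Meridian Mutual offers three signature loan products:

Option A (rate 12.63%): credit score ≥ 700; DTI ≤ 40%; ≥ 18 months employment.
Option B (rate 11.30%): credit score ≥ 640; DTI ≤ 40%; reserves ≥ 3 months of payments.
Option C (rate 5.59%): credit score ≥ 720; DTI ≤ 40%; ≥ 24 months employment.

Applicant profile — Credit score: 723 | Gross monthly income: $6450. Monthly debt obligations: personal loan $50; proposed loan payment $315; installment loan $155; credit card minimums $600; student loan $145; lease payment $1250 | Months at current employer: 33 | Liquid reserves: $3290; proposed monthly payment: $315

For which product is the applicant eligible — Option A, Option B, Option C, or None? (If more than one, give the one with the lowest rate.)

Total debts = (50 + 315 + 155 + 600 + 145 + 1,250) = 2,515; DTI = 2,515/6,450 = 39%.
Reserves = 3,290/315 = 10.4 months.
Option A: score 723 ≥ 700; DTI 39% ≤ 40%; employment 33 ≥ 18 mo → qualifies.
Option B: score 723 ≥ 640; DTI 39% ≤ 40%; reserves 10.4 ≥ 3 mo → qualifies.
Option C: score 723 ≥ 720; DTI 39% ≤ 40%; employment 33 ≥ 24 mo → qualifies.
Qualifying: Option A, Option B, Option C. Lowest rate is 5.59% → Option C.

Option C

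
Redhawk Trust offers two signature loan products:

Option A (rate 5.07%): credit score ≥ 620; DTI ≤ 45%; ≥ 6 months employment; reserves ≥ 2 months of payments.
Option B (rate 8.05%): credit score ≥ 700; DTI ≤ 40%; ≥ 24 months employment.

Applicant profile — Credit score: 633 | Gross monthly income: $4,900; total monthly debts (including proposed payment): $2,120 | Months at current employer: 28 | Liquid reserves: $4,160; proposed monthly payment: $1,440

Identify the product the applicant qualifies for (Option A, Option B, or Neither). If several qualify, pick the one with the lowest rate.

Option A

DTI = 2,120/4,900 = 43.3%.
Reserves = 4,160/1,440 = 2.9 months.
Option A: score 633 ≥ 620; DTI 43.3% ≤ 45%; employment 28 ≥ 6 mo; reserves 2.9 ≥ 2 mo → qualifies.
Option B: score 633 < 700; DTI 43.3% > 40%; employment 28 ≥ 24 mo → does not qualify.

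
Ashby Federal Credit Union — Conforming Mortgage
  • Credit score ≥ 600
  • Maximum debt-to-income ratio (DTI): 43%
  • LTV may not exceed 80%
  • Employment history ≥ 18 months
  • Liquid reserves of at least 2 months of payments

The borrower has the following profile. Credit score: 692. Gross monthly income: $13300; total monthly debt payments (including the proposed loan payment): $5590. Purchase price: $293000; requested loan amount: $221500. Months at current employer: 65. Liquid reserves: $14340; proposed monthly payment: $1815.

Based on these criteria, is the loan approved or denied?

Approved

Credit score 692 ≥ 600 (meets)
DTI = 5,590/13,300 = 42% ≤ 43%
LTV: 221,500 ÷ 293,000 = 75.6%, within 80% cap
Employment 65 ≥ 18 months
Reserves = 14,340/1,815 = 7.9 months ≥ 2
All criteria satisfied.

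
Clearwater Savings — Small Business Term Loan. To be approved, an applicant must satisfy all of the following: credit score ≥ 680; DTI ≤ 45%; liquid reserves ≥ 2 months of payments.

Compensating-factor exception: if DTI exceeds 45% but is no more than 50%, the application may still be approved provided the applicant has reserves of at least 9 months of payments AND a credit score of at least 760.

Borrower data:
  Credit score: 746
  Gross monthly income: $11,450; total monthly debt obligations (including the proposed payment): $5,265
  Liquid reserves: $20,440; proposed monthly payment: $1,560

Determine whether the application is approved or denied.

Credit score 746 ≥ 680 (meets base)
DTI = 5,265/11,450 = 46% > 45% — standard DTI limit exceeded.
Reserves: 20,440 ÷ 1,560 = 13.1 months (meets 2-month minimum)
DTI 46% is within the 45%–50% exception band; checking compensating factors.
Reserves 13.1 ≥ 9 months; credit score 746 < 760.
Compensating-factor requirement not fully met.

Denied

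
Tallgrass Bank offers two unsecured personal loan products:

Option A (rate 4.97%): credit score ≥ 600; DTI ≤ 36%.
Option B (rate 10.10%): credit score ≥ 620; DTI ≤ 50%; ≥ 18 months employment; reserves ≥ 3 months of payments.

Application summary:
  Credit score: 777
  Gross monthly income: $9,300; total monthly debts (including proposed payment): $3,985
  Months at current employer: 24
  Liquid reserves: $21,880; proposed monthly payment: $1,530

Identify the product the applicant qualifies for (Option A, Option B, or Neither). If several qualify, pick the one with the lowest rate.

DTI = 3,985/9,300 = 42.8%.
Reserves = 21,880/1,530 = 14.3 months.
Option A: score 777 ≥ 600; DTI 42.8% > 36% → does not qualify.
Option B: score 777 ≥ 620; DTI 42.8% ≤ 50%; employment 24 ≥ 18 mo; reserves 14.3 ≥ 3 mo → qualifies.

Option B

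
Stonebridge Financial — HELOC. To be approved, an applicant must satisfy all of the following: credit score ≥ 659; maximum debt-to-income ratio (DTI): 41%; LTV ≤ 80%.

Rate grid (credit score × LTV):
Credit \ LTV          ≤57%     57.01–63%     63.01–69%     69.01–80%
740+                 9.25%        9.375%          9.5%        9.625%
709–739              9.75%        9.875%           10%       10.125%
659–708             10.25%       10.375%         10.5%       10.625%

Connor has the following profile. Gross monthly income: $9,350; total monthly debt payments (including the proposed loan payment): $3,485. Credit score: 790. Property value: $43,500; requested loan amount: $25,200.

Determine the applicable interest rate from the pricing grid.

Credit score 790 ≥ 659; Debt-to-income = 3,485/9,350 = 37.3% — meets 41% limit
LTV = 25,200/43,500 = 57.9% ≤ 80%
Score 790 is in the 740+ band; LTV 57.9% is in the 57.01–63% band → 9.375%.

9.375%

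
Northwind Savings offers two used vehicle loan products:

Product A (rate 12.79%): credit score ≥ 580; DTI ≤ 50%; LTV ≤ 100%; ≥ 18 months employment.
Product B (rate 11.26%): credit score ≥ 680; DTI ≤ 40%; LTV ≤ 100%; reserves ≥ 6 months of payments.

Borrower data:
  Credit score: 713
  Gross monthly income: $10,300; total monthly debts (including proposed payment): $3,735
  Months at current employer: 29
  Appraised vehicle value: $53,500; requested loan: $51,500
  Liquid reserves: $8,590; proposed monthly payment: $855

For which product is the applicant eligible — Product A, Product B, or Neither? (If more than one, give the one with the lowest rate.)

DTI = 3,735/10,300 = 36.3%.
LTV = 51,500/53,500 = 96.3%.
Reserves = 8,590/855 = 10.0 months.
Product A: score 713 ≥ 580; DTI 36.3% ≤ 50%; LTV 96.3% ≤ 100%; employment 29 ≥ 18 mo → qualifies.
Product B: score 713 ≥ 680; DTI 36.3% ≤ 40%; LTV 96.3% ≤ 100%; reserves 10.0 ≥ 6 mo → qualifies.
Qualifying: Product A, Product B. Lowest rate is 11.26% → Product B.

Product B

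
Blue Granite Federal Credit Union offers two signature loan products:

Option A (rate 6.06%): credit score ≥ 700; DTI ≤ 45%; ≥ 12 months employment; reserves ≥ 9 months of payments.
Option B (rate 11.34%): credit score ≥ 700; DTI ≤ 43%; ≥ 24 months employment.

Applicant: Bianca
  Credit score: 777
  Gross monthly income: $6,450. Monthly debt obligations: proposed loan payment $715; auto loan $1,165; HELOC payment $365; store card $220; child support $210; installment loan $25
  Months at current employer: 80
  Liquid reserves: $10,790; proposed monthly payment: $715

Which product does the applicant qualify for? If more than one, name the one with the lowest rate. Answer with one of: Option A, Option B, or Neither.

Total debts = (715 + 1,165 + 365 + 220 + 210 + 25) = 2,700; DTI = 2,700/6,450 = 41.9%.
Reserves = 10,790/715 = 15.1 months.
Option A: score 777 ≥ 700; DTI 41.9% ≤ 45%; employment 80 ≥ 12 mo; reserves 15.1 ≥ 9 mo → qualifies.
Option B: score 777 ≥ 700; DTI 41.9% ≤ 43%; employment 80 ≥ 24 mo → qualifies.
Qualifying: Option A, Option B. Lowest rate is 6.06% → Option A.

Option A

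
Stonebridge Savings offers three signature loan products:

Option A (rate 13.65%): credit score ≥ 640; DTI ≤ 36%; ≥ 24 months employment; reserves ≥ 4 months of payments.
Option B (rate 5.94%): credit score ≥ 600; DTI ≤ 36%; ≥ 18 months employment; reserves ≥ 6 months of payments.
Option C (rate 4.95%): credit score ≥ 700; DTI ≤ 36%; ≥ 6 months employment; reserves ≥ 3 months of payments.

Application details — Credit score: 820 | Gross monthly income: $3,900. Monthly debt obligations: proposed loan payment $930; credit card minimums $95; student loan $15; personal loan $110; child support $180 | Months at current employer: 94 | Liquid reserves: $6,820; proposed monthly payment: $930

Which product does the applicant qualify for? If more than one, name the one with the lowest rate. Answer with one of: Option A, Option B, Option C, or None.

Total debts = (930 + 95 + 15 + 110 + 180) = 1,330; DTI = 1,330/3,900 = 34.1%.
Reserves = 6,820/930 = 7.3 months.
Option A: score 820 ≥ 640; DTI 34.1% ≤ 36%; employment 94 ≥ 24 mo; reserves 7.3 ≥ 4 mo → qualifies.
Option B: score 820 ≥ 600; DTI 34.1% ≤ 36%; employment 94 ≥ 18 mo; reserves 7.3 ≥ 6 mo → qualifies.
Option C: score 820 ≥ 700; DTI 34.1% ≤ 36%; employment 94 ≥ 6 mo; reserves 7.3 ≥ 3 mo → qualifies.
Qualifying: Option A, Option B, Option C. Lowest rate is 4.95% → Option C.

Option C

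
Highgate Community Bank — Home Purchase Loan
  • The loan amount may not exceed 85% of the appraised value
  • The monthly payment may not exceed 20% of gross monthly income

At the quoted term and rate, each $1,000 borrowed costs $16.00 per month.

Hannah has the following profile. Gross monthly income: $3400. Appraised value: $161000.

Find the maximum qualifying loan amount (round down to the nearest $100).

Payment cap: 20% × $3,400 = $680/month.
At $16.00 per $1,000, that supports 680/16.00 × 1,000 ≈ $42,500 → $42,500.
LTV cap: 85% × $161,000 = $136,850 → $136,800.
Binding constraint: payment-to-income.

$42,500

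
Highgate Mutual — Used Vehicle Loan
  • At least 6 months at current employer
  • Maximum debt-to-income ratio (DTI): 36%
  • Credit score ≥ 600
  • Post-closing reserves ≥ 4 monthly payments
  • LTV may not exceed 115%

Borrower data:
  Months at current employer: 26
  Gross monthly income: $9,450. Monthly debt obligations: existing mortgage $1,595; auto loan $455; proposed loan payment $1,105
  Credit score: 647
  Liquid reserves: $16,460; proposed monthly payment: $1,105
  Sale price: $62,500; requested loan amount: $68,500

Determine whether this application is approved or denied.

Employment 26 ≥ 6 months
Total monthly debts = (1,595 + 455 + 1,105) = 3,155. DTI: 3,155 ÷ 9,450 = 33.4%, within the 36% cap
Credit score 647 ≥ 600 (meets)
Reserves = 16,460/1,105 = 14.9 months ≥ 4
LTV: 68,500 ÷ 62,500 = 109.6%, within 115% cap
All criteria satisfied.

Approved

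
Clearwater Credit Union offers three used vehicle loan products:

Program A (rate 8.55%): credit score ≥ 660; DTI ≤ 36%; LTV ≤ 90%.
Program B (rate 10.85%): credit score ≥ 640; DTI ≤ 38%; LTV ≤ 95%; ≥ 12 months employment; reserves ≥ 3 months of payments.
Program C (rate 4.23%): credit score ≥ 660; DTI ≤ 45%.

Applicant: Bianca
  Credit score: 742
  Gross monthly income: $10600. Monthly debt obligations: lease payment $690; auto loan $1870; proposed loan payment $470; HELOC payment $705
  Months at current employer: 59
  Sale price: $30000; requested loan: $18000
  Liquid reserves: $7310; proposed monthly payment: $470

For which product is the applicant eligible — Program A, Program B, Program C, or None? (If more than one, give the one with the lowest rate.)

Program C

Total debts = (690 + 1,870 + 470 + 705) = 3,735; DTI = 3,735/10,600 = 35.2%.
LTV = 18,000/30,000 = 60%.
Reserves = 7,310/470 = 15.6 months.
Program A: score 742 ≥ 660; DTI 35.2% ≤ 36%; LTV 60% ≤ 90% → qualifies.
Program B: score 742 ≥ 640; DTI 35.2% ≤ 38%; LTV 60% ≤ 95%; employment 59 ≥ 12 mo; reserves 15.6 ≥ 3 mo → qualifies.
Program C: score 742 ≥ 660; DTI 35.2% ≤ 45% → qualifies.
Qualifying: Program A, Program B, Program C. Lowest rate is 4.23% → Program C.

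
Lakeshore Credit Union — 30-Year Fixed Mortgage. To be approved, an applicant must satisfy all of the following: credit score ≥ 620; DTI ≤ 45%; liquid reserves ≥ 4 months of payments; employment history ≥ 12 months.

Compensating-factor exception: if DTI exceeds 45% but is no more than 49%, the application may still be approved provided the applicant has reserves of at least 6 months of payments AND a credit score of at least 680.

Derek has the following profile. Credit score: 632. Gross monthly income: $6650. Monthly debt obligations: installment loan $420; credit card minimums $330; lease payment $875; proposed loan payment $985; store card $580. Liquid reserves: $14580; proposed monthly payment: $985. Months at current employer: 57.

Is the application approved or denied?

Credit score 632 ≥ 620 (meets base)
Total debts = (420 + 330 + 875 + 985 + 580) = 3,190. DTI: 3,190 ÷ 6,650 = 48%, over the 45% base limit.
Liquid reserves cover 14,580/985 = 14.8 months — ≥ 4 required
Employment 57 ≥ 12 months
48% falls in the override range (45%–49%), so the compensating-factor test applies.
Override check — reserves: 14.8 mo (ok); score: 632 (below 680).
Compensating-factor requirement not fully met.

Denied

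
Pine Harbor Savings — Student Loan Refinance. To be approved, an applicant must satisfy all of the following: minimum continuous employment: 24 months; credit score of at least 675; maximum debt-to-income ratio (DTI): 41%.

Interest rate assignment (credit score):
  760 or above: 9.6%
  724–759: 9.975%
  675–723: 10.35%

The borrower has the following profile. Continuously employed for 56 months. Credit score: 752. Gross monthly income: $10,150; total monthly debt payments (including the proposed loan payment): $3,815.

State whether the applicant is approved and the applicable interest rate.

Credit score 752 ≥ 675 (meets minimum)
Debt-to-income = 3,815/10,150 = 37.6% — meets 41% limit
Employment 56 ≥ 24 months
All requirements met. Score 752 falls in the 724–759 tier → 9.975%.

Approved at 9.975%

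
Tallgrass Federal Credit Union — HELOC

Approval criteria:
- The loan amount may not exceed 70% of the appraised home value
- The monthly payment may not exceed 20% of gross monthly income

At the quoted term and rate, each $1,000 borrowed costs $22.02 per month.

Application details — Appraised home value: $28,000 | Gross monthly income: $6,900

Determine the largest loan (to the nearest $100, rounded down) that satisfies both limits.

Payment cap: 20% × $6,900 = $1,380/month.
At $22.02 per $1,000, that supports 1,380/22.02 × 1,000 ≈ $62,670 → $62,600.
LTV cap: 70% × $28,000 = $19,600 → $19,600.
Binding constraint: loan-to-value.

$19,600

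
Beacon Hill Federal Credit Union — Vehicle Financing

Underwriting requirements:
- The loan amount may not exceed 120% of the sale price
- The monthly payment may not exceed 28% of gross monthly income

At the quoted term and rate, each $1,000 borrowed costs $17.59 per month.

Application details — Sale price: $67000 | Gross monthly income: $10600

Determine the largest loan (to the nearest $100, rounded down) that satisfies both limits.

$80,400

Payment cap: 28% × $10,600 = $2,968/month.
At $17.59 per $1,000, that supports 2,968/17.59 × 1,000 ≈ $168,732 → $168,700.
LTV cap: 120% × $67,000 = $80,400 → $80,400.
Binding constraint: loan-to-value.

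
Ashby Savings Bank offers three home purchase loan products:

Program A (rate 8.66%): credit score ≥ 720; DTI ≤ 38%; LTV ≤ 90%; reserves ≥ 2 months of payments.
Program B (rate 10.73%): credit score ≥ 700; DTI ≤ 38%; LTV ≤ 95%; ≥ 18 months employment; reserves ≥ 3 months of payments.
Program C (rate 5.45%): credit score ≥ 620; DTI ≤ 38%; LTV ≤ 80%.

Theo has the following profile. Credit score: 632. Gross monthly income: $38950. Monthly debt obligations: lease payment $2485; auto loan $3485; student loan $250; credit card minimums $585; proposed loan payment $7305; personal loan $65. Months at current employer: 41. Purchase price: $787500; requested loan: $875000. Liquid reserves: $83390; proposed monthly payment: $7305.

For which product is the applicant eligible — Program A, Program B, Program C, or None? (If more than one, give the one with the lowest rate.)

Total debts = (2,485 + 3,485 + 250 + 585 + 7,305 + 65) = 14,175; DTI = 14,175/38,950 = 36.4%.
LTV = 875,000/787,500 = 111.1%.
Reserves = 83,390/7,305 = 11.4 months.
Program A: score 632 < 720; DTI 36.4% ≤ 38%; LTV 111.1% > 90%; reserves 11.4 ≥ 2 mo → does not qualify.
Program B: score 632 < 700; DTI 36.4% ≤ 38%; LTV 111.1% > 95%; employment 41 ≥ 18 mo; reserves 11.4 ≥ 3 mo → does not qualify.
Program C: score 632 ≥ 620; DTI 36.4% ≤ 38%; LTV 111.1% > 80% → does not qualify.

None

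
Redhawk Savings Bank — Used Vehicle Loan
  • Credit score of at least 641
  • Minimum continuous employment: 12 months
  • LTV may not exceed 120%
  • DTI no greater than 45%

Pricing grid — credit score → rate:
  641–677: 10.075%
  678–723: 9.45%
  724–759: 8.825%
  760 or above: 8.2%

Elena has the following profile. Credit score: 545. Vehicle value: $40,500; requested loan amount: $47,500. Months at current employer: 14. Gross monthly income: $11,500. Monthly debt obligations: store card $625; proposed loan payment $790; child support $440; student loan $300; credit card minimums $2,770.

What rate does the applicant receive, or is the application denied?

Denied

Credit score 545 < 641 (below minimum)
Employment 14 ≥ 12 months
Total monthly debts = (625 + 790 + 440 + 300 + 2,770) = 4,925. DTI = 4,925/11,500 = 42.8% ≤ 45%
Loan-to-value = 47,500/40,500 = 117.3% — pass (120% max)
Not all requirements met → denied.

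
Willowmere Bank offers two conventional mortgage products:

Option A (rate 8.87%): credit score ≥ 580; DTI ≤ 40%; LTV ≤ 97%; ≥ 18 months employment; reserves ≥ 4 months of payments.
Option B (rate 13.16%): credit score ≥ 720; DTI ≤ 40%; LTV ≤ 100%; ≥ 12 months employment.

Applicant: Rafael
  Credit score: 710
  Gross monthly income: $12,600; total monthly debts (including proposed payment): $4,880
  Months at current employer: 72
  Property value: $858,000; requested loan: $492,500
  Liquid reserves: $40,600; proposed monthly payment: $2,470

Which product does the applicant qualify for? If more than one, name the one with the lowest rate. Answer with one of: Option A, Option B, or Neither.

Option A

DTI = 4,880/12,600 = 38.7%.
LTV = 492,500/858,000 = 57.4%.
Reserves = 40,600/2,470 = 16.4 months.
Option A: score 710 ≥ 580; DTI 38.7% ≤ 40%; LTV 57.4% ≤ 97%; employment 72 ≥ 18 mo; reserves 16.4 ≥ 4 mo → qualifies.
Option B: score 710 < 720; DTI 38.7% ≤ 40%; LTV 57.4% ≤ 100%; employment 72 ≥ 12 mo → does not qualify.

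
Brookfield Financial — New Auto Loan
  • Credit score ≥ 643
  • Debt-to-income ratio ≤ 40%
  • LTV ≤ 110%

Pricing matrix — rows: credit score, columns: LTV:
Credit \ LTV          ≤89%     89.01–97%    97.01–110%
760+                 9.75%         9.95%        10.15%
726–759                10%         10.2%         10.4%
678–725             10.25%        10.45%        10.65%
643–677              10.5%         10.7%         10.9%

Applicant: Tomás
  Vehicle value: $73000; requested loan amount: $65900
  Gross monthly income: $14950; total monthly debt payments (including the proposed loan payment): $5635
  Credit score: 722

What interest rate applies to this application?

10.45%

Credit score 722 ≥ 643; DTI = 5,635/14,950 = 37.7% ≤ 40%
LTV = 65,900/73,000 = 90.3% ≤ 110%
Row: 722 falls in 678–725. Column: 90.3% falls in 89.01–97%. Rate = 10.45%.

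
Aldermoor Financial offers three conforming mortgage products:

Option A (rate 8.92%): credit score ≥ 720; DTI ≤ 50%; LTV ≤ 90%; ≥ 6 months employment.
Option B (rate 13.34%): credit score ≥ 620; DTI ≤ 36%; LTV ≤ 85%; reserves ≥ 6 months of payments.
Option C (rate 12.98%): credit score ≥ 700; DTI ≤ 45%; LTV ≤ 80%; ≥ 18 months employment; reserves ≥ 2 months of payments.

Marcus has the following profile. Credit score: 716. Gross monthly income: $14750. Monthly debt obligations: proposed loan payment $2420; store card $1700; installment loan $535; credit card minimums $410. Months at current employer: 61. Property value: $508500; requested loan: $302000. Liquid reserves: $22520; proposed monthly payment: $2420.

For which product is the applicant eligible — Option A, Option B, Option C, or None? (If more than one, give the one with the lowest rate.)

Total debts = (2,420 + 1,700 + 535 + 410) = 5,065; DTI = 5,065/14,750 = 34.3%.
LTV = 302,000/508,500 = 59.4%.
Reserves = 22,520/2,420 = 9.3 months.
Option A: score 716 < 720; DTI 34.3% ≤ 50%; LTV 59.4% ≤ 90%; employment 61 ≥ 6 mo → does not qualify.
Option B: score 716 ≥ 620; DTI 34.3% ≤ 36%; LTV 59.4% ≤ 85%; reserves 9.3 ≥ 6 mo → qualifies.
Option C: score 716 ≥ 700; DTI 34.3% ≤ 45%; LTV 59.4% ≤ 80%; employment 61 ≥ 18 mo; reserves 9.3 ≥ 2 mo → qualifies.
Qualifying: Option B, Option C. Lowest rate is 12.98% → Option C.

Option C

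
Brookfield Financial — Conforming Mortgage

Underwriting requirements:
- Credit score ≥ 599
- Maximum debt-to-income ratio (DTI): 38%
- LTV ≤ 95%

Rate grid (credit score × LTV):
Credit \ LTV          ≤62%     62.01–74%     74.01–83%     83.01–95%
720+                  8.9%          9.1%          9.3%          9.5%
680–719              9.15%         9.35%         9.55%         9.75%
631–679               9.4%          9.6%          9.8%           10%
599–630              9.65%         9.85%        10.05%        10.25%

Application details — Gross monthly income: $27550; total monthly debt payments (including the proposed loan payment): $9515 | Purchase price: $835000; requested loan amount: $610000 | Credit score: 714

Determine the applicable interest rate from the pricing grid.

9.35%

Credit score 714 ≥ 599; DTI: 9,515 ÷ 27,550 = 34.5%, within the 38% cap
LTV = 610,000/835,000 = 73.1% ≤ 95%
Score 714 is in the 680–719 band; LTV 73.1% is in the 62.01–74% band → 9.35%.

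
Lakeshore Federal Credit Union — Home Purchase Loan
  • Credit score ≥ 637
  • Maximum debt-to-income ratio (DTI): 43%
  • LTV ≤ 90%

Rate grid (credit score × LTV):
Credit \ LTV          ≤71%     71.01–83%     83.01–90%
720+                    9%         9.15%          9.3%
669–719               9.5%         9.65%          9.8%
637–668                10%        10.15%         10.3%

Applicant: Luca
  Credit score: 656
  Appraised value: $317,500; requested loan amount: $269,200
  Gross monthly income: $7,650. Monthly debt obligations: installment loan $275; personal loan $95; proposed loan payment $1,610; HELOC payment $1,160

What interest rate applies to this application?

10.3%

Credit score 656 ≥ 637; Total monthly debts = (275 + 95 + 1,610 + 1,160) = 3,140. Debt-to-income = 3,140/7,650 = 41% — meets 43% limit
LTV: 269,200 ÷ 317,500 = 84.8%, within 90% cap
Score 656 is in the 637–668 band; LTV 84.8% is in the 83.01–90% band → 10.3%.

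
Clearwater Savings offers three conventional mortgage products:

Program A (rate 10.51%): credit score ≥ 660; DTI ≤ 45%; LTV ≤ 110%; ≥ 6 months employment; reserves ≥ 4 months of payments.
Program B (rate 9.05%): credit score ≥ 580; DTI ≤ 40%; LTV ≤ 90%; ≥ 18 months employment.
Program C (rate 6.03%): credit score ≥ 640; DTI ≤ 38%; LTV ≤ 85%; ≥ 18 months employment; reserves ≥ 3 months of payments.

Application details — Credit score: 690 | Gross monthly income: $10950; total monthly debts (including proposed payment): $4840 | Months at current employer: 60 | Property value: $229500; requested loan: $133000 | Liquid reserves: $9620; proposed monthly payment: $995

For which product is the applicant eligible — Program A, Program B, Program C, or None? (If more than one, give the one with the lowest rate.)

DTI = 4,840/10,950 = 44.2%.
LTV = 133,000/229,500 = 58%.
Reserves = 9,620/995 = 9.7 months.
Program A: score 690 ≥ 660; DTI 44.2% ≤ 45%; LTV 58% ≤ 110%; employment 60 ≥ 6 mo; reserves 9.7 ≥ 4 mo → qualifies.
Program B: score 690 ≥ 580; DTI 44.2% > 40%; LTV 58% ≤ 90%; employment 60 ≥ 18 mo → does not qualify.
Program C: score 690 ≥ 640; DTI 44.2% > 38%; LTV 58% ≤ 85%; employment 60 ≥ 18 mo; reserves 9.7 ≥ 3 mo → does not qualify.

Program A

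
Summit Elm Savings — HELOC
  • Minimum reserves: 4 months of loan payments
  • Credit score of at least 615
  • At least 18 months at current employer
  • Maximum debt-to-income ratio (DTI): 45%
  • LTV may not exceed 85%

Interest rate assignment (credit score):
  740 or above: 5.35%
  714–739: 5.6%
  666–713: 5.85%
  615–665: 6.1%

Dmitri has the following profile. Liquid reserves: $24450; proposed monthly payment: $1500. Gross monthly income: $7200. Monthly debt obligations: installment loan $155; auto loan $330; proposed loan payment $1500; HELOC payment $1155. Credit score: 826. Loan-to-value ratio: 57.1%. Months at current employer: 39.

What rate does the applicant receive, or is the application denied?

Credit score 826 ≥ 615 (meets minimum)
Employment 39 ≥ 18 months
Liquid reserves cover 24,450/1,500 = 16.3 months — ≥ 4 required
LTV 57.1% ≤ 85%
Total monthly debts = (155 + 330 + 1,500 + 1,155) = 3,140. DTI: 3,140 ÷ 7,200 = 43.6%, within the 45% cap
All requirements met. Score 826 falls in the 740 or above tier → 5.35%.

Approved at 5.35%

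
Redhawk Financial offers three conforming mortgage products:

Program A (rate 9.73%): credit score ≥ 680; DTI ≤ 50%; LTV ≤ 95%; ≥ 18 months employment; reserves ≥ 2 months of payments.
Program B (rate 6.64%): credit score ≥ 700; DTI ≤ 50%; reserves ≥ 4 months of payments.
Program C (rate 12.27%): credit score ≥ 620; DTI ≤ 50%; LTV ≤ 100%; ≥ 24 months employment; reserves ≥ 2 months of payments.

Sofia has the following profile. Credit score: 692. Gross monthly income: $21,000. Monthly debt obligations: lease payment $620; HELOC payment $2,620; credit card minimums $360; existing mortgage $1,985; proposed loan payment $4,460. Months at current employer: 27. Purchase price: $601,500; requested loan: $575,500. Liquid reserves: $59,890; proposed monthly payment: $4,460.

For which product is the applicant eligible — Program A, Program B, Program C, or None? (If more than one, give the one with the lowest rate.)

Program C

Total debts = (620 + 2,620 + 360 + 1,985 + 4,460) = 10,045; DTI = 10,045/21,000 = 47.8%.
LTV = 575,500/601,500 = 95.7%.
Reserves = 59,890/4,460 = 13.4 months.
Program A: score 692 ≥ 680; DTI 47.8% ≤ 50%; LTV 95.7% > 95%; employment 27 ≥ 18 mo; reserves 13.4 ≥ 2 mo → does not qualify.
Program B: score 692 < 700; DTI 47.8% ≤ 50%; reserves 13.4 ≥ 4 mo → does not qualify.
Program C: score 692 ≥ 620; DTI 47.8% ≤ 50%; LTV 95.7% ≤ 100%; employment 27 ≥ 24 mo; reserves 13.4 ≥ 2 mo → qualifies.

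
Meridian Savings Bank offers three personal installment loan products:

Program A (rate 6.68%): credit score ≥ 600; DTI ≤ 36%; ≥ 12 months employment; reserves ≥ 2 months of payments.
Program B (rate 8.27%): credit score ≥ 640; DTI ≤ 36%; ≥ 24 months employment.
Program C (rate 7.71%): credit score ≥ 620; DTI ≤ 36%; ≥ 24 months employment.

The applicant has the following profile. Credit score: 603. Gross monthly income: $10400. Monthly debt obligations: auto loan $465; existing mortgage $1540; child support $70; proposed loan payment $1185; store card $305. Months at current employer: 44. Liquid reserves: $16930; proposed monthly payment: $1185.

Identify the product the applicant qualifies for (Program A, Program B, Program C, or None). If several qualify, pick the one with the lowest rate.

Total debts = (465 + 1,540 + 70 + 1,185 + 305) = 3,565; DTI = 3,565/10,400 = 34.3%.
Reserves = 16,930/1,185 = 14.3 months.
Program A: score 603 ≥ 600; DTI 34.3% ≤ 36%; employment 44 ≥ 12 mo; reserves 14.3 ≥ 2 mo → qualifies.
Program B: score 603 < 640; DTI 34.3% ≤ 36%; employment 44 ≥ 24 mo → does not qualify.
Program C: score 603 < 620; DTI 34.3% ≤ 36%; employment 44 ≥ 24 mo → does not qualify.

Program A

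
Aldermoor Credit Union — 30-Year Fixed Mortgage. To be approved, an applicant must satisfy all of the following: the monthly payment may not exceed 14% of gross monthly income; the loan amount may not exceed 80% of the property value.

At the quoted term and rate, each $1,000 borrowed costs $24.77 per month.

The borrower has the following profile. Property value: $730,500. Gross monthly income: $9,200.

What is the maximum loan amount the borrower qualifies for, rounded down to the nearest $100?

$51,900

Payment cap: 14% × $9,200 = $1,288/month.
At $24.77 per $1,000, that supports 1,288/24.77 × 1,000 ≈ $51,998 → $51,900.
LTV cap: 80% × $730,500 = $584,400 → $584,400.
Binding constraint: payment-to-income.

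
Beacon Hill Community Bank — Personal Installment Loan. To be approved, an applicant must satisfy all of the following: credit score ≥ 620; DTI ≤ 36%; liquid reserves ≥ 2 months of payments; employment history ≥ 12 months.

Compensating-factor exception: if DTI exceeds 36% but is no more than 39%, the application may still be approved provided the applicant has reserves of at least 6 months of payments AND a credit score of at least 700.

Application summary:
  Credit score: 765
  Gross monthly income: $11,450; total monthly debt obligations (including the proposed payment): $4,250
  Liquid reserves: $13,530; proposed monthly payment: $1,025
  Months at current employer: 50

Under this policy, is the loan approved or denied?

Approved

Credit score 765 ≥ 620 (meets base)
DTI = 4,250/11,450 = 37.1% > 36% — standard DTI limit exceeded.
Reserves = 13,530/1,025 = 13.2 months ≥ 2
Employment 50 ≥ 12 months
DTI 37.1% is within the 36%–39% exception band; checking compensating factors.
Override check — reserves: 13.2 mo (ok); score: 765 (ok).
Both compensating conditions met → exception applies.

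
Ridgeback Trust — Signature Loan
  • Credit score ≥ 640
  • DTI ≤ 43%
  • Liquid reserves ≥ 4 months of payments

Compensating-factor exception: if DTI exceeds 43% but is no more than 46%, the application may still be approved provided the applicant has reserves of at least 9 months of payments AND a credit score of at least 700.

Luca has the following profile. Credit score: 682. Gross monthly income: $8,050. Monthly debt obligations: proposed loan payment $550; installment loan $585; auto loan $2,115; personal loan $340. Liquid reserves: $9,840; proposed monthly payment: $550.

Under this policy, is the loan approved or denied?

Credit score 682 ≥ 640 (meets base)
Total debts = (550 + 585 + 2,115 + 340) = 3,590. DTI: 3,590 ÷ 8,050 = 44.6%, over the 43% base limit.
Reserves = 9,840/550 = 17.9 months ≥ 4
44.6% falls in the override range (43%–46%), so the compensating-factor test applies.
Override check — reserves: 17.9 mo (ok); score: 682 (below 700).
Compensating-factor requirement not fully met.

Denied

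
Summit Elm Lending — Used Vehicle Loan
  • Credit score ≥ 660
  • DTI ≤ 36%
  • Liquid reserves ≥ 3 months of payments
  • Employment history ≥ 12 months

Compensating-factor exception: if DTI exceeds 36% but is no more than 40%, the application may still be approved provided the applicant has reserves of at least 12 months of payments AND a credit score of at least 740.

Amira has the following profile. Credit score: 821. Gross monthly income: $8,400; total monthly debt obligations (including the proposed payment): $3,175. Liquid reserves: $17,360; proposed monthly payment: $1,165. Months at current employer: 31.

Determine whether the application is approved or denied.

Approved

Credit score 821 ≥ 660 (meets base)
DTI: 3,175 ÷ 8,400 = 37.8%, over the 36% base limit.
Reserves: 17,360 ÷ 1,165 = 14.9 months (meets 3-month minimum)
Employment 31 ≥ 12 months
37.8% falls in the override range (36%–40%), so the compensating-factor test applies.
Override check — reserves: 14.9 mo (ok); score: 821 (ok).
Both override conditions satisfied; DTI exception granted.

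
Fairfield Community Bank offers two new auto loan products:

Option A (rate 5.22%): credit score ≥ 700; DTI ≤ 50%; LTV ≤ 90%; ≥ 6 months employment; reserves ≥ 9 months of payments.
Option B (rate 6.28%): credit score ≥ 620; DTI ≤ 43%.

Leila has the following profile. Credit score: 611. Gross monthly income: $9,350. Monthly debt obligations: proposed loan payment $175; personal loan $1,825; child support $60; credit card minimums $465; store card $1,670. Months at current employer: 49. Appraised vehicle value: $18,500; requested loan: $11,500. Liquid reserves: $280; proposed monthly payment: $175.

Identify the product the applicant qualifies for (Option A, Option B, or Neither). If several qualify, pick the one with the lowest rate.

Total debts = (175 + 1,825 + 60 + 465 + 1,670) = 4,195; DTI = 4,195/9,350 = 44.9%.
LTV = 11,500/18,500 = 62.2%.
Reserves = 280/175 = 1.6 months.
Option A: score 611 < 700; DTI 44.9% ≤ 50%; LTV 62.2% ≤ 90%; employment 49 ≥ 6 mo; reserves 1.6 < 9 mo → does not qualify.
Option B: score 611 < 620; DTI 44.9% > 43% → does not qualify.

Neither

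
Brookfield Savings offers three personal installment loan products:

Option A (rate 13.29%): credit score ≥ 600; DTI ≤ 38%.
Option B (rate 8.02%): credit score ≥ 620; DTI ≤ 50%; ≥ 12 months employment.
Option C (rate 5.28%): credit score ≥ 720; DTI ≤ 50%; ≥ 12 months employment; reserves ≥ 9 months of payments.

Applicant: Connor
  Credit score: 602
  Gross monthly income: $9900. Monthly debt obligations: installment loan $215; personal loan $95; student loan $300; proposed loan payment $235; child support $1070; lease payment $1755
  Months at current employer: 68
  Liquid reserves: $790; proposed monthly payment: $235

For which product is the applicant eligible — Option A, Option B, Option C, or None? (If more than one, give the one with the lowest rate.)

Total debts = (215 + 95 + 300 + 235 + 1,070 + 1,755) = 3,670; DTI = 3,670/9,900 = 37.1%.
Reserves = 790/235 = 3.4 months.
Option A: score 602 ≥ 600; DTI 37.1% ≤ 38% → qualifies.
Option B: score 602 < 620; DTI 37.1% ≤ 50%; employment 68 ≥ 12 mo → does not qualify.
Option C: score 602 < 720; DTI 37.1% ≤ 50%; employment 68 ≥ 12 mo; reserves 3.4 < 9 mo → does not qualify.

Option A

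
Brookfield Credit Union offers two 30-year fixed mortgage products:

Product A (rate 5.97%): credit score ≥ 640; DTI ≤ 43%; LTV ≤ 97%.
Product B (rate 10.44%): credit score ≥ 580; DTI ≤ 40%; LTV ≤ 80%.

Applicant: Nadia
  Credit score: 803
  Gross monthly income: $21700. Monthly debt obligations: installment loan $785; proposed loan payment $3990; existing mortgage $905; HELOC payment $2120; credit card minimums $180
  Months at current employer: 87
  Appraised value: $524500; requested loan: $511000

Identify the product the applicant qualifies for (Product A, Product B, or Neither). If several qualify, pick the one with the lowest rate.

Neither

Total debts = (785 + 3,990 + 905 + 2,120 + 180) = 7,980; DTI = 7,980/21,700 = 36.8%.
LTV = 511,000/524,500 = 97.4%.
Product A: score 803 ≥ 640; DTI 36.8% ≤ 43%; LTV 97.4% > 97% → does not qualify.
Product B: score 803 ≥ 580; DTI 36.8% ≤ 40%; LTV 97.4% > 80% → does not qualify.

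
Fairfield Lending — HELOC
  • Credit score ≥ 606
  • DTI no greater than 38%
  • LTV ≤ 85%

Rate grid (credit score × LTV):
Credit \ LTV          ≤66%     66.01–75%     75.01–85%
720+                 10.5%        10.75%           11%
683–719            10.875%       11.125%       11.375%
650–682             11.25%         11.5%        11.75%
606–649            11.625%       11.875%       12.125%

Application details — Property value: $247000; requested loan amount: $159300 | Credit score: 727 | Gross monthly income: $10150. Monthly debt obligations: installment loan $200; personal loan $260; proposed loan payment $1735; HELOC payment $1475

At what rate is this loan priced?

10.5%

Credit score 727 ≥ 606; Total monthly debts = (200 + 260 + 1,735 + 1,475) = 3,670. DTI = 3,670/10,150 = 36.2% ≤ 38%
Loan-to-value = 159,300/247,000 = 64.5% — pass (85% max)
Score 727 is in the 720+ band; LTV 64.5% is in the ≤66% band → 10.5%.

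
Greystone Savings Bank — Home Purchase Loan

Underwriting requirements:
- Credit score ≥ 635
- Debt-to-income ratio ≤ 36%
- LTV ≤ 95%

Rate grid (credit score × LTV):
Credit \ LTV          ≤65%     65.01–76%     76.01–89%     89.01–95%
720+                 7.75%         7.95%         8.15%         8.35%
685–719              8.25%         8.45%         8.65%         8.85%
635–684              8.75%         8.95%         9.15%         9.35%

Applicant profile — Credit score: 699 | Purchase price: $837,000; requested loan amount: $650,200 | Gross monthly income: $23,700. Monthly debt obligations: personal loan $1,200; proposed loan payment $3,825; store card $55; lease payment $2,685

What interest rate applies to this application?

8.65%

Credit score 699 ≥ 635; Total monthly debts = (1,200 + 3,825 + 55 + 2,685) = 7,765. DTI: 7,765 ÷ 23,700 = 32.8%, within the 36% cap
Loan-to-value = 650,200/837,000 = 77.7% — pass (95% max)
Credit 699 → row 685–719; LTV 77.7% → column 76.01–89%. Grid cell → 8.65%.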